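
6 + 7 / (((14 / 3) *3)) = 13 / 2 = 6.50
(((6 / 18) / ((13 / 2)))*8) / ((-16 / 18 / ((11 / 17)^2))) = -726 / 3757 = -0.19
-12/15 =-4/5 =-0.80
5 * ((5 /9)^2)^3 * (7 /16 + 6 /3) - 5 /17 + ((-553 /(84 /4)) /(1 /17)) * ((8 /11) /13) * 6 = -1034935025497 /6890309712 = -150.20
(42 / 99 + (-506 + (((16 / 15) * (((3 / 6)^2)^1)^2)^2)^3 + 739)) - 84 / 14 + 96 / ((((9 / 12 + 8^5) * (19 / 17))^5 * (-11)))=174712632298179395886354523307602740838 / 768223432859998014426179055498046875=227.42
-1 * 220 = -220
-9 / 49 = -0.18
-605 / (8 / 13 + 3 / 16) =-753.53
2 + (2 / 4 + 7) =19 / 2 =9.50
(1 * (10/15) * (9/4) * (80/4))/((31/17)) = 510/31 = 16.45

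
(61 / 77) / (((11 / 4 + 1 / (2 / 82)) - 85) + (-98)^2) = 244 / 2945327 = 0.00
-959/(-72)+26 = 39.32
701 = 701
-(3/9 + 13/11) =-50/33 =-1.52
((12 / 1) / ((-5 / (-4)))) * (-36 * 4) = -6912 / 5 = -1382.40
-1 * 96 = -96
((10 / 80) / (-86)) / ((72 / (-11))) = 11 / 49536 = 0.00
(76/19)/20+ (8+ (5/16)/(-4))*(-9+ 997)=626161/80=7827.01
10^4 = 10000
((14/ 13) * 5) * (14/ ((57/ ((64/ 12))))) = 15680/ 2223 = 7.05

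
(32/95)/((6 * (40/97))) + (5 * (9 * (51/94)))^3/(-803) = -17.99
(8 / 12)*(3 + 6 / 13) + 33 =459 / 13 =35.31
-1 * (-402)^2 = -161604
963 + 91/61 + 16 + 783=107573/61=1763.49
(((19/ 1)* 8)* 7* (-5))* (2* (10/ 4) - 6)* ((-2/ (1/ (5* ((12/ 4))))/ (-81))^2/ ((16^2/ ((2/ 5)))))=3325/ 2916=1.14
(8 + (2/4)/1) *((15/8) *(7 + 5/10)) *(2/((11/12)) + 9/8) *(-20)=-5565375/704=-7905.36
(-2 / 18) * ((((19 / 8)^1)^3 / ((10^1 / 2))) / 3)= -6859 / 69120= -0.10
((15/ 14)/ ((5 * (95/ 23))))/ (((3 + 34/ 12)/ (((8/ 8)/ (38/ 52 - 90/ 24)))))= -10764/ 3654175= -0.00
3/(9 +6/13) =13/41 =0.32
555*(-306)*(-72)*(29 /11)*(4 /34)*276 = 11514234240 /11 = 1046748567.27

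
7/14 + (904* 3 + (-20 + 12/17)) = 91569/34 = 2693.21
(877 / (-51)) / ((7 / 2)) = -1754 / 357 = -4.91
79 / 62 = 1.27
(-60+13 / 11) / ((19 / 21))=-13587 / 209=-65.01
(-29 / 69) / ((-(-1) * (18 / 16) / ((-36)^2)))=-11136 / 23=-484.17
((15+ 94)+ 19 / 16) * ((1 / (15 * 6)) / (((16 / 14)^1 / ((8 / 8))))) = 12341 / 11520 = 1.07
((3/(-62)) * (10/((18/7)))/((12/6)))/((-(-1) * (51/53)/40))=-18550/4743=-3.91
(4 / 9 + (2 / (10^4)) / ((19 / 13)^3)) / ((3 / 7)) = 960398411 / 925965000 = 1.04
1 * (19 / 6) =19 / 6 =3.17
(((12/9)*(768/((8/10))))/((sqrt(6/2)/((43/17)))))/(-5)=-11008*sqrt(3)/51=-373.85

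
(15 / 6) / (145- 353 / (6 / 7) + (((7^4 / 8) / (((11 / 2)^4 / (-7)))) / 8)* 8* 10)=-0.01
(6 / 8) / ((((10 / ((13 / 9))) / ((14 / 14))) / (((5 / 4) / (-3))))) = -13 / 288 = -0.05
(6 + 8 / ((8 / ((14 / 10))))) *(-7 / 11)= -259 / 55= -4.71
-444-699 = -1143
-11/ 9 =-1.22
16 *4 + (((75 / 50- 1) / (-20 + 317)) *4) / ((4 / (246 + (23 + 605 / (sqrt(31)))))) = 55 *sqrt(31) / 1674 + 38285 / 594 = 64.64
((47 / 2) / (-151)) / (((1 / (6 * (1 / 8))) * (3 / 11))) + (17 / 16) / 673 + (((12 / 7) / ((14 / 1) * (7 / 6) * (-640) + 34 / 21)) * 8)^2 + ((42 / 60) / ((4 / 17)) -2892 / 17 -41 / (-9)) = -271336441304640754093 / 1664502976841436720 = -163.01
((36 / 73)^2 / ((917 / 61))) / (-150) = -0.00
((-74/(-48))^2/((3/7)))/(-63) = -0.09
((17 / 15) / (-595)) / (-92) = 1 / 48300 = 0.00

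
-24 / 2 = -12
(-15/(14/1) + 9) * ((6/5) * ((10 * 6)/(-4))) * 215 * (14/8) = -214785/4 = -53696.25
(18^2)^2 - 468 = 104508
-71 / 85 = -0.84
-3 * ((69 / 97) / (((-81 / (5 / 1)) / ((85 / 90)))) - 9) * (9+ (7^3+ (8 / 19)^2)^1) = 27094779344 / 2836377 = 9552.60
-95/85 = -19/17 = -1.12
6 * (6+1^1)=42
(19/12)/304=1/192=0.01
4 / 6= 2 / 3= 0.67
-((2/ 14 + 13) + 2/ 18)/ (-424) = 835/ 26712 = 0.03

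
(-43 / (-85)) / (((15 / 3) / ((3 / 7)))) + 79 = 235154 / 2975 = 79.04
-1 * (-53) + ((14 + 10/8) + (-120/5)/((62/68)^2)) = 151377/3844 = 39.38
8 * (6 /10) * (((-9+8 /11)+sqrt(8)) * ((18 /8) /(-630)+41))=-447681 /275+68874 * sqrt(2) /175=-1071.34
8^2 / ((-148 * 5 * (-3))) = 16 / 555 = 0.03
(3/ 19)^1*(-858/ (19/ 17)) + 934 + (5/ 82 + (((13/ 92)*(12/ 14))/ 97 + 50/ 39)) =7339180293896/ 9014741463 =814.13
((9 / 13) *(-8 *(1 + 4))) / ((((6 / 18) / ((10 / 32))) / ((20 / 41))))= -6750 / 533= -12.66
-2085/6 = -695/2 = -347.50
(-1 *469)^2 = 219961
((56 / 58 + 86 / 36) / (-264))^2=0.00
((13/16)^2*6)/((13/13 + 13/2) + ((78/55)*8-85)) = -27885/465728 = -0.06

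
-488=-488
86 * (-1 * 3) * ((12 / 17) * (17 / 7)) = -3096 / 7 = -442.29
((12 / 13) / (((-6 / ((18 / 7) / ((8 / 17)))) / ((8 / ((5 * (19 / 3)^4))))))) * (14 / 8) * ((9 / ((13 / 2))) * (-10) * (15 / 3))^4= -33608.21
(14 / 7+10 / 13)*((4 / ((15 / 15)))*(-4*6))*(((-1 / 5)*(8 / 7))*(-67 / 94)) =-926208 / 21385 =-43.31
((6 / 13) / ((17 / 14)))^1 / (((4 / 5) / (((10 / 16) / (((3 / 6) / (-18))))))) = -4725 / 442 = -10.69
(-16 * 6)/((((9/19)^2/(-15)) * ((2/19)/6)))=1097440/3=365813.33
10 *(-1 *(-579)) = 5790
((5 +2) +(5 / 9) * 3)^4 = 456976 / 81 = 5641.68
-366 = -366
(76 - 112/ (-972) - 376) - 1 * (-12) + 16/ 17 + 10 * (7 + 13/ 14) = -6004843/ 28917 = -207.66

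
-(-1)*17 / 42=17 / 42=0.40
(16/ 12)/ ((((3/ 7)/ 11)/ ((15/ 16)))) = 32.08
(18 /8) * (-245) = -2205 /4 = -551.25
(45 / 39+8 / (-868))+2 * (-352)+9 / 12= -7922557 / 11284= -702.11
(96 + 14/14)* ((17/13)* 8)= 13192/13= 1014.77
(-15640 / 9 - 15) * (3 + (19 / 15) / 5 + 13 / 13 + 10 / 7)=-1882273 / 189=-9959.12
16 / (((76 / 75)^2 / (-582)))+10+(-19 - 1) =-3277360 / 361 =-9078.56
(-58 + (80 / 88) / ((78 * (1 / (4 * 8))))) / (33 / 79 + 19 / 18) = -11718228 / 299585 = -39.11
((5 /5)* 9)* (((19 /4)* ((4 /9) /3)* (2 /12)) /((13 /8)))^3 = 438976 /129730653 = 0.00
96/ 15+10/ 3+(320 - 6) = 323.73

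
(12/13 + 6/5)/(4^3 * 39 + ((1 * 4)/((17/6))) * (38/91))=2737/3218520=0.00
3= 3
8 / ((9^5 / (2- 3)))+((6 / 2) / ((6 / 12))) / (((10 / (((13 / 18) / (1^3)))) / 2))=255839 / 295245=0.87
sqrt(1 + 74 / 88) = 9 * sqrt(11) / 22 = 1.36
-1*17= -17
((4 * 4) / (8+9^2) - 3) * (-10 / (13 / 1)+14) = -43172 / 1157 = -37.31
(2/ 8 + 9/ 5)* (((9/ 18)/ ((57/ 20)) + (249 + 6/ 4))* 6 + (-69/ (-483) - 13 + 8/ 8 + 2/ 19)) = 2034379/ 665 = 3059.22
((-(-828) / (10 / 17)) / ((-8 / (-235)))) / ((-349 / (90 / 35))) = -1488537 / 4886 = -304.65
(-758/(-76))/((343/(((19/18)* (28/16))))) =379/7056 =0.05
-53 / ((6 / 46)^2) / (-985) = 28037 / 8865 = 3.16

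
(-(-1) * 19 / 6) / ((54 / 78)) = 4.57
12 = 12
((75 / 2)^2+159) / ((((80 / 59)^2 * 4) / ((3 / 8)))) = 65383623 / 819200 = 79.81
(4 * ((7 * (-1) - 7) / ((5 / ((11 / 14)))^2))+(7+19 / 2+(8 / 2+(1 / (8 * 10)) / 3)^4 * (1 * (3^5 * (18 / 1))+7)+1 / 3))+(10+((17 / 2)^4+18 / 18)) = 26277456141446347 / 23224320000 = 1131462.89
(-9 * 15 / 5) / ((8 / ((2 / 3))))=-9 / 4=-2.25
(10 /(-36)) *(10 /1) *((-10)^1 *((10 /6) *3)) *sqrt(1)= 1250 /9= 138.89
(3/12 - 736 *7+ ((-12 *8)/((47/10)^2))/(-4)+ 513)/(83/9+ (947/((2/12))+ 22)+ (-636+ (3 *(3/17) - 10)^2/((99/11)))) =-0.91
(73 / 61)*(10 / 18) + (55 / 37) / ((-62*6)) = 1664555 / 2518812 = 0.66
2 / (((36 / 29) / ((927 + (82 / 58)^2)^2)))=1390451.39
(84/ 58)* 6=252/ 29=8.69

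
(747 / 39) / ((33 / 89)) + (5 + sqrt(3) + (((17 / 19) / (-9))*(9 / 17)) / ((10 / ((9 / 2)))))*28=28*sqrt(3) + 2594656 / 13585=239.49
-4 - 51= -55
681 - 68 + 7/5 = 3072/5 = 614.40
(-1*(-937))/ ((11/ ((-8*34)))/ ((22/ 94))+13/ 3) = 764592/ 3395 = 225.21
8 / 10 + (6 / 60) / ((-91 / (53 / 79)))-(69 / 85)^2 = 14574597 / 103881050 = 0.14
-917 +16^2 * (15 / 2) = 1003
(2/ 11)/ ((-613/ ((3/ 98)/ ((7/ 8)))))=-24/ 2312849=-0.00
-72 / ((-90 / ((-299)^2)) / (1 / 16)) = 89401 / 20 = 4470.05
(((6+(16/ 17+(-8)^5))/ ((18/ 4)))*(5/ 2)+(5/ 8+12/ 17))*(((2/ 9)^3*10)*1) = -2750110/ 1377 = -1997.18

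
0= 0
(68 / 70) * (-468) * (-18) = 286416 / 35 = 8183.31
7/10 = 0.70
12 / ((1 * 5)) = 12 / 5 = 2.40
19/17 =1.12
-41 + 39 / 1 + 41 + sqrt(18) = 3 * sqrt(2) + 39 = 43.24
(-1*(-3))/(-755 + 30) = -3/725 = -0.00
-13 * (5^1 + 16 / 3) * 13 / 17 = -5239 / 51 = -102.73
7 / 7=1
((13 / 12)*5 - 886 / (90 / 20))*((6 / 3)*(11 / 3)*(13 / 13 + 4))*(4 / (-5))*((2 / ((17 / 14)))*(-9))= -83256.63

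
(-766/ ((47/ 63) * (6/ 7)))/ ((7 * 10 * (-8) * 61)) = 8043/ 229360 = 0.04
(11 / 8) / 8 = 11 / 64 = 0.17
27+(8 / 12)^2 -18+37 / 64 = 5773 / 576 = 10.02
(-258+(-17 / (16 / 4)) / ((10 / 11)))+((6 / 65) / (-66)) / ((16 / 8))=-300501 / 1144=-262.68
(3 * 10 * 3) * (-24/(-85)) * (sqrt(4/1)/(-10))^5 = -432/53125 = -0.01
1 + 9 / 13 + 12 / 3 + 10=204 / 13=15.69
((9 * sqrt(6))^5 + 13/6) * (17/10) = 221/60 + 18068994 * sqrt(6)/5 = 8851966.78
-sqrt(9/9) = -1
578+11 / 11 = 579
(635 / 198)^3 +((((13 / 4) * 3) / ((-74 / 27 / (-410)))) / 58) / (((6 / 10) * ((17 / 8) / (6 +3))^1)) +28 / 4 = 30796157071379 / 141593792472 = 217.50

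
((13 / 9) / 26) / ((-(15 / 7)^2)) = -49 / 4050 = -0.01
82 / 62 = 41 / 31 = 1.32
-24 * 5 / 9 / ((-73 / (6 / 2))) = 40 / 73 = 0.55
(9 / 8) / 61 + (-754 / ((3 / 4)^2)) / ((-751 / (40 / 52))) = 4589471 / 3298392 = 1.39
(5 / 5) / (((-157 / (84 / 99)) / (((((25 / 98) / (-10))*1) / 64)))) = 5 / 2321088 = 0.00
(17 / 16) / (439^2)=17 / 3083536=0.00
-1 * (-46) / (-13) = -46 / 13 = -3.54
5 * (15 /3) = 25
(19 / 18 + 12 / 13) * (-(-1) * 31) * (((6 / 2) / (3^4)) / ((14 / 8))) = 28706 / 22113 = 1.30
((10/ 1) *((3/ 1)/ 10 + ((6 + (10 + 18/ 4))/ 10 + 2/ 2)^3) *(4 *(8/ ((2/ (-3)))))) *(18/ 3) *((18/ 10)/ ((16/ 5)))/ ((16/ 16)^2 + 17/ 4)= -8847.55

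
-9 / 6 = -1.50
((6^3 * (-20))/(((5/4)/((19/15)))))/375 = -7296/625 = -11.67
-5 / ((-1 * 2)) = 2.50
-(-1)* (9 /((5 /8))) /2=36 /5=7.20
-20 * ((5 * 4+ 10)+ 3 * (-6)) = -240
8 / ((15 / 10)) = 16 / 3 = 5.33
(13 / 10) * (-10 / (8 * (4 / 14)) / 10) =-91 / 160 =-0.57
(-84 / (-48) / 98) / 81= 1 / 4536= 0.00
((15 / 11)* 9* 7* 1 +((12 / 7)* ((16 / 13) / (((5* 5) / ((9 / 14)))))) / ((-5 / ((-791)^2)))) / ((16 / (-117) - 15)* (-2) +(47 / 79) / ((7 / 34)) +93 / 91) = -596348873127 / 3041245625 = -196.09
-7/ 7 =-1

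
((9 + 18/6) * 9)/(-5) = -21.60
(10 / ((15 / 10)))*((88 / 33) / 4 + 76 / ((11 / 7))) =32360 / 99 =326.87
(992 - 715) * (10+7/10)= 29639/10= 2963.90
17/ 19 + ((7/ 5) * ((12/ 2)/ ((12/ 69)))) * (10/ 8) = 9313/ 152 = 61.27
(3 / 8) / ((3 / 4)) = 0.50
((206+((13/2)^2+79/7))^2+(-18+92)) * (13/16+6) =459385.86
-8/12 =-2/3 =-0.67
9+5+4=18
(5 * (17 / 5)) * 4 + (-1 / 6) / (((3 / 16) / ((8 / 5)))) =2996 / 45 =66.58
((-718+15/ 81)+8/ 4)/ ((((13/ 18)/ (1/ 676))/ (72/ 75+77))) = -37668323/ 329550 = -114.30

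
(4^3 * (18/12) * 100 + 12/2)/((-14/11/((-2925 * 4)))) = 618146100/7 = 88306585.71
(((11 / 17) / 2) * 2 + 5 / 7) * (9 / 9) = 162 / 119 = 1.36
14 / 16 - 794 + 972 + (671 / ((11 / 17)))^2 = 8604383 / 8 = 1075547.88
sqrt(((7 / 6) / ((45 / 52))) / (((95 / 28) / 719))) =14 *sqrt(1065558) / 855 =16.90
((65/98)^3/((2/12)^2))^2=6108930140625/55365148804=110.34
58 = 58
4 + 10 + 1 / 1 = 15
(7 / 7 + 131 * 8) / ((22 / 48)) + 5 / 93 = 2341423 / 1023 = 2288.78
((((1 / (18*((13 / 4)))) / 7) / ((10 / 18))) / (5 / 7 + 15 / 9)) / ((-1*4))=-3 / 6500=-0.00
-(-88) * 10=880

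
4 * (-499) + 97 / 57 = -113675 / 57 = -1994.30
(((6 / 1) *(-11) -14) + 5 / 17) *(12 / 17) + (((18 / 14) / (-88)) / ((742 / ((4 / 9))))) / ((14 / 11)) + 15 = -1734276889 / 42029848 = -41.26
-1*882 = -882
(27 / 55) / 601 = 27 / 33055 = 0.00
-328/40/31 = -41/155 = -0.26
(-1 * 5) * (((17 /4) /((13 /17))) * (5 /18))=-7225 /936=-7.72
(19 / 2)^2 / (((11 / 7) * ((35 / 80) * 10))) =722 / 55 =13.13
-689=-689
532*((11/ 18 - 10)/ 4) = -22477/ 18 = -1248.72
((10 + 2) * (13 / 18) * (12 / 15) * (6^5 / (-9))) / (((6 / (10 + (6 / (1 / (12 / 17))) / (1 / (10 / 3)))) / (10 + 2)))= -4912128 / 17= -288948.71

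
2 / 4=1 / 2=0.50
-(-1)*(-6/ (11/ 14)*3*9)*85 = -192780/ 11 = -17525.45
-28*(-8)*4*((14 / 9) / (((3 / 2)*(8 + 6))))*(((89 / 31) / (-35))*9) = -22784 / 465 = -49.00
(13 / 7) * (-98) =-182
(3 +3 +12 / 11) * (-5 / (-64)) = 195 / 352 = 0.55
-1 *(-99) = 99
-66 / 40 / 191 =-33 / 3820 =-0.01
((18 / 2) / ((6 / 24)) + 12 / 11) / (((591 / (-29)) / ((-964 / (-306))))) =-111824 / 19503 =-5.73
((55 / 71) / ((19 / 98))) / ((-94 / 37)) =-99715 / 63403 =-1.57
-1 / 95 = -0.01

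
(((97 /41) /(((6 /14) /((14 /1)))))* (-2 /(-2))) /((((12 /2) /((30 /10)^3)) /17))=242403 /41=5912.27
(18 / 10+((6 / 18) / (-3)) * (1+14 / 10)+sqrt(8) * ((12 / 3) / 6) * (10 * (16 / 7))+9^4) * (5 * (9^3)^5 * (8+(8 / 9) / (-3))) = 1691865895335782400 * sqrt(2) / 7+52044967189082421216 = 52386775716925330187.82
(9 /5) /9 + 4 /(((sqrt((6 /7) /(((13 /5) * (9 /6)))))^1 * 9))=1 /5 + 2 * sqrt(455) /45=1.15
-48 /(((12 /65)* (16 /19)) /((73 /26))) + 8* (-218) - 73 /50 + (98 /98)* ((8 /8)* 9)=-520667 /200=-2603.34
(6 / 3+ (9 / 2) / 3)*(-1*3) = -10.50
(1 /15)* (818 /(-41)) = -818 /615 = -1.33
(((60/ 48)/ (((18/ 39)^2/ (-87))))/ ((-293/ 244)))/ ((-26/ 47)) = -5404295/ 7032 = -768.53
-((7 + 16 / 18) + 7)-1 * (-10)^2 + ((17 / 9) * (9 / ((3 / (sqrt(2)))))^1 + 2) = -1016 / 9 + 17 * sqrt(2) / 3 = -104.88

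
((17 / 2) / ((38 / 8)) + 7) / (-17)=-167 / 323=-0.52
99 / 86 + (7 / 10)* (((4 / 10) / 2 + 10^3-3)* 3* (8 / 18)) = 931.87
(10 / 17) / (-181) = -10 / 3077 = -0.00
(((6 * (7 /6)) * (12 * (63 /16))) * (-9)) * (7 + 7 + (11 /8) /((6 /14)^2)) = -2046681 /32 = -63958.78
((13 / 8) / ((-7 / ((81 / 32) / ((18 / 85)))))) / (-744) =3315 / 888832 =0.00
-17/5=-3.40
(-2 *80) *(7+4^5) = -164960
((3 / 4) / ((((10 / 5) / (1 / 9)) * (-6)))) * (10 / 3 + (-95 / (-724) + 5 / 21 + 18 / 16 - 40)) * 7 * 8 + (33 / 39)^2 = 63403427 / 4404816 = 14.39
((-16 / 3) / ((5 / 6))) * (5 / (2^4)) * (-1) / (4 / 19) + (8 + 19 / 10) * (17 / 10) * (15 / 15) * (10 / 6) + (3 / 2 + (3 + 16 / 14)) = 6047 / 140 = 43.19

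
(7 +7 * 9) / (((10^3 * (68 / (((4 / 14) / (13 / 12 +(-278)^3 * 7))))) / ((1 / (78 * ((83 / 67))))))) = -67 / 3310427162256500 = -0.00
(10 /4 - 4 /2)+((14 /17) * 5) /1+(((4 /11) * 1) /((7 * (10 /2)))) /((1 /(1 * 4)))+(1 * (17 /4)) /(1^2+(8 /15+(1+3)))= 11793149 /2172940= 5.43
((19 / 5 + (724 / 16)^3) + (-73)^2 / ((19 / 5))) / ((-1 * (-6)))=571874899 / 36480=15676.40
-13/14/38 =-13/532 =-0.02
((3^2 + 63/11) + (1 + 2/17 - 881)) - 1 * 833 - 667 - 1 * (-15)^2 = -484359/187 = -2590.16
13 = 13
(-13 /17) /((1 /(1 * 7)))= -91 /17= -5.35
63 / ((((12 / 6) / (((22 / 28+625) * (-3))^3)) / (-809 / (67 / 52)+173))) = 4980116813096143791 / 52528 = 94808803173472.13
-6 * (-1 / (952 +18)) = 3 / 485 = 0.01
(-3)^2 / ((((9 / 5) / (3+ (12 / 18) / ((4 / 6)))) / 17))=340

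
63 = 63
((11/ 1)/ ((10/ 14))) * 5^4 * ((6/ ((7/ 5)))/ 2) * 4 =82500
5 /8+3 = 3.62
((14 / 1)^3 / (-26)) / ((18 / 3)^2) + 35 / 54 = -2.28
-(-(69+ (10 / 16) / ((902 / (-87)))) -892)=6934141 / 7216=960.94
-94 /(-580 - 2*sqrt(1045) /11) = 29986 /185001 - 47*sqrt(1045) /925005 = 0.16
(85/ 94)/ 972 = 0.00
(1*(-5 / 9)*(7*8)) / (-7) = 4.44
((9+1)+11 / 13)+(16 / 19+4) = 3875 / 247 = 15.69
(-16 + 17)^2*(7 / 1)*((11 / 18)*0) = 0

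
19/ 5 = 3.80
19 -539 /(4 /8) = -1059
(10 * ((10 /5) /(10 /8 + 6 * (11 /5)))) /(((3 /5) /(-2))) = -4000 /867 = -4.61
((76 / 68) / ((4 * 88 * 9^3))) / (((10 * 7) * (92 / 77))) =19 / 364849920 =0.00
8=8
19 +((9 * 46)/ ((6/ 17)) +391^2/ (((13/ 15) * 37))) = 5959.60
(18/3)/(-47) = -0.13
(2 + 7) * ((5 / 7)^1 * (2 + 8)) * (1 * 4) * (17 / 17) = 1800 / 7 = 257.14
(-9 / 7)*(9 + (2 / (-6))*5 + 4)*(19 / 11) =-1938 / 77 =-25.17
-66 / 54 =-11 / 9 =-1.22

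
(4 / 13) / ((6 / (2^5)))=64 / 39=1.64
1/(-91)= -1/91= -0.01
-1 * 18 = -18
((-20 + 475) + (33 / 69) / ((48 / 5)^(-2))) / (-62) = -8.05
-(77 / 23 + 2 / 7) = -585 / 161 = -3.63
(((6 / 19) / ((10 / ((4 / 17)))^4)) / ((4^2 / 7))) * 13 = 546 / 991811875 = 0.00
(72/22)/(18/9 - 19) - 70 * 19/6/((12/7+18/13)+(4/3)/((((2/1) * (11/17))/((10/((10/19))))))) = -126930667/12733204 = -9.97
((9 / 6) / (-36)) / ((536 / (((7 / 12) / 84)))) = -1 / 1852416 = -0.00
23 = 23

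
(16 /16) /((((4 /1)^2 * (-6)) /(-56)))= 7 /12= 0.58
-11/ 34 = -0.32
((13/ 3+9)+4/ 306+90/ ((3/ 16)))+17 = 78083/ 153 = 510.35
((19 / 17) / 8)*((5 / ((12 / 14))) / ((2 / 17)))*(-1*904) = -75145 / 12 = -6262.08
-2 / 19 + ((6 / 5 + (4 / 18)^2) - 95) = -93.86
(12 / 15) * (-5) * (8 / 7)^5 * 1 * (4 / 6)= -262144 / 50421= -5.20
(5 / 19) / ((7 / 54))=270 / 133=2.03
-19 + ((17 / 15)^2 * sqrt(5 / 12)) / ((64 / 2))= -19 + 289 * sqrt(15) / 43200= -18.97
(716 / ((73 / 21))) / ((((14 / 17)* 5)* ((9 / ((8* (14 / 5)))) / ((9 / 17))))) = 120288 / 1825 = 65.91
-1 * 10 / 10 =-1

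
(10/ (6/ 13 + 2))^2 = 4225/ 256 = 16.50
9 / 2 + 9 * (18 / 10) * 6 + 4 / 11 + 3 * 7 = 13537 / 110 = 123.06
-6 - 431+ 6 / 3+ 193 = -242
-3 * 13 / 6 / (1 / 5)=-65 / 2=-32.50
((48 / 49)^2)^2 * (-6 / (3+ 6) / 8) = -442368 / 5764801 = -0.08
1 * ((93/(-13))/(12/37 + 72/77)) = -5.68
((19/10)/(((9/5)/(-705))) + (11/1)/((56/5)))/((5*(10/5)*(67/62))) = -68.77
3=3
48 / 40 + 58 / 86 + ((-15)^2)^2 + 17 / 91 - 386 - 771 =967881748 / 19565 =49470.06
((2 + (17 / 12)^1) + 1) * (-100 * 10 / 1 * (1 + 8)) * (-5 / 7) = 28392.86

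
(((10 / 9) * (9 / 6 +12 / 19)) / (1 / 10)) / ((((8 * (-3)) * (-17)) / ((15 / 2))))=1125 / 2584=0.44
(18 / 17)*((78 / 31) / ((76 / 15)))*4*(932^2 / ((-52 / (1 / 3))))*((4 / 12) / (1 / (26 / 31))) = -1016290080 / 310403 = -3274.10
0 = 0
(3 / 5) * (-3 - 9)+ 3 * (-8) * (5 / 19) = -1284 / 95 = -13.52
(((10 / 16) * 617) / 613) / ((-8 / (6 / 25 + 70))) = -270863 / 49040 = -5.52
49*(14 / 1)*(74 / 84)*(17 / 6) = 30821 / 18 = 1712.28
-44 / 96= -11 / 24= -0.46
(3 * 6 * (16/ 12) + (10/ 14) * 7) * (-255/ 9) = -2465/ 3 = -821.67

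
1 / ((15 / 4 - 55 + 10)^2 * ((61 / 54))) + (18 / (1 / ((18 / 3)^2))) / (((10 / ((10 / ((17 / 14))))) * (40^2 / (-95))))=-397571037 / 12547700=-31.68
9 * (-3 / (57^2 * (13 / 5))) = -15 / 4693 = -0.00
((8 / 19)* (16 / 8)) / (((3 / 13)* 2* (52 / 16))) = 32 / 57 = 0.56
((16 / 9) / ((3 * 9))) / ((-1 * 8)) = -2 / 243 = -0.01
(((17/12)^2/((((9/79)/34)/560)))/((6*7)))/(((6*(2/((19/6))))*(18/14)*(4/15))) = 6146.75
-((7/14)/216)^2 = -1/186624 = -0.00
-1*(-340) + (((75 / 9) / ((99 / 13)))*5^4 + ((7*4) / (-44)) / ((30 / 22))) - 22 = 1487162 / 1485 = 1001.46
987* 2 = 1974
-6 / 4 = -3 / 2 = -1.50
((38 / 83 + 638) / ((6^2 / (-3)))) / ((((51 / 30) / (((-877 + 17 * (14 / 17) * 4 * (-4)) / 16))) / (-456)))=-1385674560 / 1411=-982051.42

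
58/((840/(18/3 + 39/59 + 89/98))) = 253837/485688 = 0.52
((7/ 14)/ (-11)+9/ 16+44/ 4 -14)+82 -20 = 10475/ 176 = 59.52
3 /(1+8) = 1 /3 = 0.33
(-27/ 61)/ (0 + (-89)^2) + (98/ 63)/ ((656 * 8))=2744635/ 11410802496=0.00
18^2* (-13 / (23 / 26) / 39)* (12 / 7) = -33696 / 161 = -209.29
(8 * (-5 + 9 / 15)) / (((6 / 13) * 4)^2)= -1859 / 180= -10.33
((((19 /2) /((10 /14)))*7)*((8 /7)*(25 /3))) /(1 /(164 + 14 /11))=1611960 /11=146541.82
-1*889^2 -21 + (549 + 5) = -789788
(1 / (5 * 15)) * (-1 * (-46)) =46 / 75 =0.61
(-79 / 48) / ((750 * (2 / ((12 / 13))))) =-79 / 78000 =-0.00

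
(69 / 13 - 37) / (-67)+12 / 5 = 12512 / 4355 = 2.87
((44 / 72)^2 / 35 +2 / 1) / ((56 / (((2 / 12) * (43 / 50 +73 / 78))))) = 39924551 / 3714984000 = 0.01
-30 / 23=-1.30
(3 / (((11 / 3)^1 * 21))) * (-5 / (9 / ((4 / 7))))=-20 / 1617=-0.01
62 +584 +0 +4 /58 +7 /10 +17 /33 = 6194509 /9570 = 647.28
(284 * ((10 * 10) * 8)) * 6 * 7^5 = 22911302400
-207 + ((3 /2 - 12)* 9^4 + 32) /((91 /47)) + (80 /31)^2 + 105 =-35659.62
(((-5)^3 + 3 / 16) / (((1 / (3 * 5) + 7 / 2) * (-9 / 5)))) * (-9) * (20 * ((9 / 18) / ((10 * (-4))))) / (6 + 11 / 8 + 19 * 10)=149775 / 675812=0.22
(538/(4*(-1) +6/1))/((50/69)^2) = 1280709/2500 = 512.28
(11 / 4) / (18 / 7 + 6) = 77 / 240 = 0.32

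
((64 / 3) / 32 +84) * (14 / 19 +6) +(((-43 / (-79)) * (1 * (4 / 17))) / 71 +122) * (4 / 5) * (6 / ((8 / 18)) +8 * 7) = 199840873028 / 27175605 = 7353.69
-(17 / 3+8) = -41 / 3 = -13.67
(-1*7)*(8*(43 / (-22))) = 1204 / 11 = 109.45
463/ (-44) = -463/ 44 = -10.52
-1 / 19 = -0.05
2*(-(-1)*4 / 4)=2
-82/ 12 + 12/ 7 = -215/ 42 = -5.12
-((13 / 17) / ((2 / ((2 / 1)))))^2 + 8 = 2143 / 289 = 7.42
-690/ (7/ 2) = -1380/ 7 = -197.14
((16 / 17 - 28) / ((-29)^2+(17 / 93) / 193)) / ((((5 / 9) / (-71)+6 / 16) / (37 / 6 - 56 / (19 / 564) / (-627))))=-0.77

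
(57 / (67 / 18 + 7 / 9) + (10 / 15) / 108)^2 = 4214809 / 26244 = 160.60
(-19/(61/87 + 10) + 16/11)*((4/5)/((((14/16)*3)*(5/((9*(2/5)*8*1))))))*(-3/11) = 797184/5187875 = 0.15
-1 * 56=-56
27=27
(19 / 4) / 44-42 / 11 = -653 / 176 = -3.71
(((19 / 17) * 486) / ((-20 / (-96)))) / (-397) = -6.57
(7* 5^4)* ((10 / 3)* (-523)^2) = 11966893750 / 3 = 3988964583.33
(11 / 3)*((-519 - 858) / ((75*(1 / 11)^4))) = -24640803 / 25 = -985632.12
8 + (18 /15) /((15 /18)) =236 /25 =9.44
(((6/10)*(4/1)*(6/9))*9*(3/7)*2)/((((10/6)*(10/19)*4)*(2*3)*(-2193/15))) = -513/127925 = -0.00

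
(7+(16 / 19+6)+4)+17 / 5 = 2018 / 95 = 21.24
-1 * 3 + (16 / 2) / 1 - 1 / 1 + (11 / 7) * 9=127 / 7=18.14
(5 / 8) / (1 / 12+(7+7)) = 15 / 338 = 0.04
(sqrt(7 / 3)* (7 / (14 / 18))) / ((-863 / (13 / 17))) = -39* sqrt(21) / 14671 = -0.01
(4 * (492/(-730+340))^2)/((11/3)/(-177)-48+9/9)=-1785222/13186225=-0.14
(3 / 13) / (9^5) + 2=511759 / 255879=2.00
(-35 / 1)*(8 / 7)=-40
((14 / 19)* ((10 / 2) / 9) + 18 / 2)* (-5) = -47.05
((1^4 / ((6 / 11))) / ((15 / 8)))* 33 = 484 / 15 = 32.27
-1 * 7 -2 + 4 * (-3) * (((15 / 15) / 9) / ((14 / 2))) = -193 / 21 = -9.19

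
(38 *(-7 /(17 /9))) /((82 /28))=-33516 /697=-48.09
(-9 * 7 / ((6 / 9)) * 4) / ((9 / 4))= -168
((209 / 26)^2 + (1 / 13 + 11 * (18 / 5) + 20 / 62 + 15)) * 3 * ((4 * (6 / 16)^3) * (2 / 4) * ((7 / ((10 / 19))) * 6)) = 405067051557 / 134118400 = 3020.22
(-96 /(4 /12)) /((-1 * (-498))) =-48 /83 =-0.58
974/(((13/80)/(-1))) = -77920/13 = -5993.85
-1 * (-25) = 25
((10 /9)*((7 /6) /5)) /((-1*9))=-7 /243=-0.03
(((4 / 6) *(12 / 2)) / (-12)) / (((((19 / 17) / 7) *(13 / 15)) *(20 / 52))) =-119 / 19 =-6.26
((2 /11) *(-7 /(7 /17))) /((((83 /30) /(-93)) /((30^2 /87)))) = 28458000 /26477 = 1074.82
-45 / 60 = -3 / 4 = -0.75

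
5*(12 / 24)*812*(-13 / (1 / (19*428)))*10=-2146034800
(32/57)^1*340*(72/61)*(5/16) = 70.41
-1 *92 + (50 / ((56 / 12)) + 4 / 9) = -5093 / 63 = -80.84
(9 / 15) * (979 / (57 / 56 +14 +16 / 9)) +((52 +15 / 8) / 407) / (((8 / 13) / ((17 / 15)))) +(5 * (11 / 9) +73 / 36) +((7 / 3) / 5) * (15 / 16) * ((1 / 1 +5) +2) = 464921345881 / 9922334400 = 46.86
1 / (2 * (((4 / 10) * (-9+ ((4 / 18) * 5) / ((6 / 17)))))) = -135 / 632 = -0.21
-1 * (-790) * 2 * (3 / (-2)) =-2370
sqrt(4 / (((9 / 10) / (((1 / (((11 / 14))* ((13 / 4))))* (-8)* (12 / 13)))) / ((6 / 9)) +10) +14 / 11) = sqrt(23904388465034) / 3758359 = 1.30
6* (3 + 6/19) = 378/19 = 19.89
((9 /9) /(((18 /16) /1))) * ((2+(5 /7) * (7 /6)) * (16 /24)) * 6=272 /27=10.07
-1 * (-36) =36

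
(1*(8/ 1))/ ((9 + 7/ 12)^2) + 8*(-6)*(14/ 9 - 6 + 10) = -10576544/ 39675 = -266.58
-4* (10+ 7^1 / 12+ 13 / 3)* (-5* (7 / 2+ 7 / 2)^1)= 2088.33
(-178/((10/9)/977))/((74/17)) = -13303809/370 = -35956.24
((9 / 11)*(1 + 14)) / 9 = 15 / 11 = 1.36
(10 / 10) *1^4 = 1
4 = 4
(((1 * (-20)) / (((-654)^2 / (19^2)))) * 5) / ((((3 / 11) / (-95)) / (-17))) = -160329125 / 320787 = -499.80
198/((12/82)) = 1353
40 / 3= 13.33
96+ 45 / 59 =5709 / 59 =96.76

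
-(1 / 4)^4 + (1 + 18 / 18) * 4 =2047 / 256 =8.00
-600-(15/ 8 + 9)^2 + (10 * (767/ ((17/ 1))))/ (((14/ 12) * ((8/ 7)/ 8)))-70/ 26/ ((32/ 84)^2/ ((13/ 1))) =475353/ 272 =1747.62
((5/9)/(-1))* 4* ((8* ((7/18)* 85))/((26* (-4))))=5950/1053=5.65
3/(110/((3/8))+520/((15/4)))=1/144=0.01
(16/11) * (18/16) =18/11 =1.64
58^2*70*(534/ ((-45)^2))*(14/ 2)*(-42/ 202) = -410771312/ 4545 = -90378.73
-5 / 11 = -0.45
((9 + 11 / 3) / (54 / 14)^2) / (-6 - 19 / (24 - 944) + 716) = 34960 / 29154897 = 0.00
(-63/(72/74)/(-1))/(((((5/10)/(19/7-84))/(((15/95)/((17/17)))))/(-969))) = 3221109/2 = 1610554.50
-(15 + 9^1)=-24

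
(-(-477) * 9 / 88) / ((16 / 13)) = 55809 / 1408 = 39.64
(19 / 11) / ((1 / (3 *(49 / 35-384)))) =-109041 / 55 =-1982.56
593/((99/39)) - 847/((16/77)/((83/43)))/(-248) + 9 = 1544650585/5630592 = 274.33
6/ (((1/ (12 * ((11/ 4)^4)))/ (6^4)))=10673289/ 2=5336644.50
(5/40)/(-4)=-1/32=-0.03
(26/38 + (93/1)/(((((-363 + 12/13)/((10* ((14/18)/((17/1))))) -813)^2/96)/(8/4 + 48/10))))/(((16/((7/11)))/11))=22295816139779/72000809742256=0.31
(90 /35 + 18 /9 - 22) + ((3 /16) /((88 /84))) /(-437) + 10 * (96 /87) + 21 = 456075371 /31226272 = 14.61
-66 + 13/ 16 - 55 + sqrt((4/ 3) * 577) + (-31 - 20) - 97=-4291/ 16 + 2 * sqrt(1731)/ 3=-240.45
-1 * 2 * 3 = -6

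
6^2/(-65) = -0.55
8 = 8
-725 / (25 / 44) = -1276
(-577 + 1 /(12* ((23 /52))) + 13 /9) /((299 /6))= -11.55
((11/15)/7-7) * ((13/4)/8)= -2353/840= -2.80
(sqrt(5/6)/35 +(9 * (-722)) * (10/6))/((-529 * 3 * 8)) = 1805/2116 - sqrt(30)/2666160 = 0.85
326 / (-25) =-13.04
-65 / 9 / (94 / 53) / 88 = -3445 / 74448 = -0.05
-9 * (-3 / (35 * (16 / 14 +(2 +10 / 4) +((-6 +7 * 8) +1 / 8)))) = 24 / 1735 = 0.01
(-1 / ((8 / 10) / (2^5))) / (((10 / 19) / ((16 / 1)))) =-1216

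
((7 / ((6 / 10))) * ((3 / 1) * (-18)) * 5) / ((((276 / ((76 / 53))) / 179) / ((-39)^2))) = -5431567050 / 1219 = -4455756.40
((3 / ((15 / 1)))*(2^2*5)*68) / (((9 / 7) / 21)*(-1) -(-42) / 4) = 26656 / 1023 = 26.06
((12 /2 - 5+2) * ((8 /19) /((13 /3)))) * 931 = 3528 /13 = 271.38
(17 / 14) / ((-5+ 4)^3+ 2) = 17 / 14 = 1.21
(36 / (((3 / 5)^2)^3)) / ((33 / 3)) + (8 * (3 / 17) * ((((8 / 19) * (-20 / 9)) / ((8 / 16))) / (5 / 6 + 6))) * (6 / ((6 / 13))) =65.12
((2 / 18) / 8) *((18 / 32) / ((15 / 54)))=0.03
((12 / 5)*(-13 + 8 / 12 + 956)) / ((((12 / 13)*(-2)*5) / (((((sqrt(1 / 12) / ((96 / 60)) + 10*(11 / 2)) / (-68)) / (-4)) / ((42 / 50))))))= -2024165 / 34272 - 184015*sqrt(3) / 1645056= -59.26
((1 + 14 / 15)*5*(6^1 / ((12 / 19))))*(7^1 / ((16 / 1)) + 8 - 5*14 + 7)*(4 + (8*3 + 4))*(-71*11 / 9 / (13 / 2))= 83484214 / 39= 2140620.87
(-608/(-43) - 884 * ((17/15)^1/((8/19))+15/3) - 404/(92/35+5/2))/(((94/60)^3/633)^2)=-30951338905278389700000/166398747033773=-186007043.06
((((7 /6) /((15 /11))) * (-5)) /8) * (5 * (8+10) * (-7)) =2695 /8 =336.88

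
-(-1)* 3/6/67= 1/134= 0.01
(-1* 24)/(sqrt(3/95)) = -8* sqrt(285) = -135.06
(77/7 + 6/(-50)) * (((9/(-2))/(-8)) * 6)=918/25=36.72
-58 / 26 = -29 / 13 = -2.23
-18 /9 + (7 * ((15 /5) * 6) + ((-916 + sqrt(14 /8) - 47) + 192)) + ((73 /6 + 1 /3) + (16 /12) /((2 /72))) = -1173 /2 + sqrt(7) /2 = -585.18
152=152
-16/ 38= -8/ 19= -0.42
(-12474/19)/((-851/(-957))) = -11937618/16169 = -738.30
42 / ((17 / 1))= 42 / 17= 2.47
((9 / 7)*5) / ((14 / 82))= 37.65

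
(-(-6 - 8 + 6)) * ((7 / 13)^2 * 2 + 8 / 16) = 1460 / 169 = 8.64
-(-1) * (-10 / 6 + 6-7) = -8 / 3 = -2.67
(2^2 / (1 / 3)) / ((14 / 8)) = 48 / 7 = 6.86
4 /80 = 1 /20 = 0.05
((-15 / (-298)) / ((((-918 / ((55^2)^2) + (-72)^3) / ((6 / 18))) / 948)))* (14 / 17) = -50602956250 / 1441890189027549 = -0.00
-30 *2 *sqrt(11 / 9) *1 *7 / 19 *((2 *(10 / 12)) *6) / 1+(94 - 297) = -1400 *sqrt(11) / 19 - 203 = -447.38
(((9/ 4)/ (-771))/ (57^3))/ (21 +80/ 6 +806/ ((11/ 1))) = -11/ 75114856956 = -0.00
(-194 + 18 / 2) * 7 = -1295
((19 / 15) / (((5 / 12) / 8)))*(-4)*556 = -1352192 / 25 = -54087.68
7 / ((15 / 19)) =133 / 15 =8.87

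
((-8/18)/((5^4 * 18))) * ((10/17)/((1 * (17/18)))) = -8/325125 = -0.00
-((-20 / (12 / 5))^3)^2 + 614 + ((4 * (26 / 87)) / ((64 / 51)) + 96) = -56520383011 / 169128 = -334187.02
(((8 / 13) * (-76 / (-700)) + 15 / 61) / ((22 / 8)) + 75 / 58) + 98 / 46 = 7203206067 / 2036384350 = 3.54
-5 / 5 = -1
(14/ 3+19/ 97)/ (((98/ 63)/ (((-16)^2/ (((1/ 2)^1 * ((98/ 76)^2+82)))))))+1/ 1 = 1651252991/ 82029311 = 20.13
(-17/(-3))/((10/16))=136/15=9.07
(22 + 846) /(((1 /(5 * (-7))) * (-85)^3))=6076 /122825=0.05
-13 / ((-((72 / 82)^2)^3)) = 61751355133 / 2176782336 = 28.37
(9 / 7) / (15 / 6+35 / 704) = 6336 / 12565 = 0.50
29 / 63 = 0.46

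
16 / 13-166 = -2142 / 13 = -164.77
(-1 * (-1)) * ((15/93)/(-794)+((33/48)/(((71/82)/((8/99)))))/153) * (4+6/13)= 0.00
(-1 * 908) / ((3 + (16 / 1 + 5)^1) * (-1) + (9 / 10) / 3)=9080 / 237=38.31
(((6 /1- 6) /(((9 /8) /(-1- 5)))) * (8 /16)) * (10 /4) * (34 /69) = 0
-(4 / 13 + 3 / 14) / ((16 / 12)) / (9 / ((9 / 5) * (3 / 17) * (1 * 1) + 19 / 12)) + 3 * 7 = 1331345 / 63648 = 20.92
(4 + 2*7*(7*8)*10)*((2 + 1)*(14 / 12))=27454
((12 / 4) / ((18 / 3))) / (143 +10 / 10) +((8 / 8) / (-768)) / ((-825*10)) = 22001 / 6336000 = 0.00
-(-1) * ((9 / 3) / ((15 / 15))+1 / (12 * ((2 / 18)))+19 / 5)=151 / 20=7.55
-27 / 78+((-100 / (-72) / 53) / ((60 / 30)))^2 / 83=-1359705179 / 3928060656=-0.35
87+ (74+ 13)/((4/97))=8787/4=2196.75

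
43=43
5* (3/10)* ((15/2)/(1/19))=855/4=213.75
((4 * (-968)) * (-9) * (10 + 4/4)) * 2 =766656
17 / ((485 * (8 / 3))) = 51 / 3880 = 0.01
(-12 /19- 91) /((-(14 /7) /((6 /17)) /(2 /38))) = 5223 /6137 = 0.85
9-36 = -27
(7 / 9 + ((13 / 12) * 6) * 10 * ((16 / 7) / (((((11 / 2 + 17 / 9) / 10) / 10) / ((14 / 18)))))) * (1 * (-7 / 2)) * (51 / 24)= -31839827 / 2736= -11637.36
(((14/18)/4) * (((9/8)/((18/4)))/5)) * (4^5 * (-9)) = -448/5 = -89.60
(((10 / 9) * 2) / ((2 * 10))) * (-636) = -212 / 3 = -70.67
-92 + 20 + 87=15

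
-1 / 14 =-0.07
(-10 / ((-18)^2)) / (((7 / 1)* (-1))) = 5 / 1134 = 0.00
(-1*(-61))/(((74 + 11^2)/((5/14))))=61/546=0.11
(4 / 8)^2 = 1 / 4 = 0.25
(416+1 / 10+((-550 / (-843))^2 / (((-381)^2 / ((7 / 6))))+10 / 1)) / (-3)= -1318675365215387 / 9284266754010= -142.03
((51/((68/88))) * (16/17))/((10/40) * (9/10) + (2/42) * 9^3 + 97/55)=650496/384353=1.69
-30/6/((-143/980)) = 4900/143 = 34.27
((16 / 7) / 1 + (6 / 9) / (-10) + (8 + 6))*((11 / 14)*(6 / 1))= 18733 / 245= 76.46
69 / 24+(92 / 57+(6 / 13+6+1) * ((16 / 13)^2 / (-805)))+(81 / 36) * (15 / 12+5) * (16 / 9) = 23770839103 / 806474760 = 29.47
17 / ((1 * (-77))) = -17 / 77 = -0.22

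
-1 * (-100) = 100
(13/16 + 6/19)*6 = 6.77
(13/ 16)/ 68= 13/ 1088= 0.01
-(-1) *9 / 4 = 9 / 4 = 2.25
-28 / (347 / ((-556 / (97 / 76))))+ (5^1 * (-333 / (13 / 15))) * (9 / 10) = -1482377977 / 875134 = -1693.89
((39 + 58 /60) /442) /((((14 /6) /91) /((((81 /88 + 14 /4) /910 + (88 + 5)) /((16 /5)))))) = 811813361 /7920640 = 102.49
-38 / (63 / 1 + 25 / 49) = -931 / 1556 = -0.60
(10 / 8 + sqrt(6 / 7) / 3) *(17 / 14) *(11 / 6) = 187 *sqrt(42) / 1764 + 935 / 336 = 3.47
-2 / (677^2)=-2 / 458329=-0.00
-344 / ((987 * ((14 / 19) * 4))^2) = -15523 / 381874248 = -0.00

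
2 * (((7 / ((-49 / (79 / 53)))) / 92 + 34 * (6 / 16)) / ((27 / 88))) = 19144576 / 230391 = 83.10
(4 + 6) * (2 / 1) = 20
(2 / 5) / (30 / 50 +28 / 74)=74 / 181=0.41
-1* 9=-9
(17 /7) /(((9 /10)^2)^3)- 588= -2170411156 /3720087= -583.43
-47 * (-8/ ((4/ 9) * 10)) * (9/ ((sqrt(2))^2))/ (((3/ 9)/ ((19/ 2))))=216999/ 20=10849.95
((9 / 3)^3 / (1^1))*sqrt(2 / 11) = 27*sqrt(22) / 11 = 11.51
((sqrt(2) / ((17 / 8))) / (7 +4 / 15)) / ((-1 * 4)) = -30 * sqrt(2) / 1853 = -0.02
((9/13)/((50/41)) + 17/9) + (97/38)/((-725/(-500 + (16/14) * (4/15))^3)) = 182138201864660677/414603393750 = 439307.07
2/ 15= 0.13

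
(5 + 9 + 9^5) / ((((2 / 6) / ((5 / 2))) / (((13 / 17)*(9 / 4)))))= 103655565 / 136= 762173.27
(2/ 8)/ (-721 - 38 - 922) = -1/ 6724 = -0.00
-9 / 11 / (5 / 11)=-1.80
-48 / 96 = -1 / 2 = -0.50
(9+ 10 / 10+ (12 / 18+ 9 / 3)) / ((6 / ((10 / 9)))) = 205 / 81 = 2.53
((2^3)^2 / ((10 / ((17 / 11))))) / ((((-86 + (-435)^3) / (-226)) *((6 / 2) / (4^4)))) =31473664 / 13581638565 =0.00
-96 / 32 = -3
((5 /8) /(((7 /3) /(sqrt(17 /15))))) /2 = sqrt(255) /112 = 0.14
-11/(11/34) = -34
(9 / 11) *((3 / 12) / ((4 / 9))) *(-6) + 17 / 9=-691 / 792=-0.87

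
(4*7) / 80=7 / 20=0.35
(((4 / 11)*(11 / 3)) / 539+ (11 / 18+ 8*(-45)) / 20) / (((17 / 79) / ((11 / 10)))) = -91.84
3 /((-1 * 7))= -3 /7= -0.43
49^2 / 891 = 2401 / 891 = 2.69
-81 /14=-5.79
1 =1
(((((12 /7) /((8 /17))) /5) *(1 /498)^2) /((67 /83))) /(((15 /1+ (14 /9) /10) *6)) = 17 /424771424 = 0.00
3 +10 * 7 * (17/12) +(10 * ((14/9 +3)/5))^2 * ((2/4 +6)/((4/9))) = 11846/9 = 1316.22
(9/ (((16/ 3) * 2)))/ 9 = 3/ 32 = 0.09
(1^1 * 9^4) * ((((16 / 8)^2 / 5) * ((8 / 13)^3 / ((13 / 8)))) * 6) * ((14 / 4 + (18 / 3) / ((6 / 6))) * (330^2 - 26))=667097037176832 / 142805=4671384315.51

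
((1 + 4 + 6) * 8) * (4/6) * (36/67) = 2112/67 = 31.52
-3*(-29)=87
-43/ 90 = -0.48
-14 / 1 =-14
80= 80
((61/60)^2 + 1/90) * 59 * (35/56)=221899/5760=38.52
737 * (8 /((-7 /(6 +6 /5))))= -212256 /35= -6064.46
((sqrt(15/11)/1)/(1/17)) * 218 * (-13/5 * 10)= -96356 * sqrt(165)/11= -112519.57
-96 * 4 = -384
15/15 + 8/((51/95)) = 811/51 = 15.90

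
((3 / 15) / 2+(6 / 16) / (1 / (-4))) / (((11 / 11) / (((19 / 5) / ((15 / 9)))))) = -399 / 125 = -3.19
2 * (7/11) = 14/11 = 1.27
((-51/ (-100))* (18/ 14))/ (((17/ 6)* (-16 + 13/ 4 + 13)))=162/ 175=0.93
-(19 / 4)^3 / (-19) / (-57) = -19 / 192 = -0.10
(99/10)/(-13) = -99/130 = -0.76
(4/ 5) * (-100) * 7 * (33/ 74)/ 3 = -3080/ 37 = -83.24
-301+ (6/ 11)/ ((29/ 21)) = -95893/ 319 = -300.61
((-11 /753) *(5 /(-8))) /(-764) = -55 /4602336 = -0.00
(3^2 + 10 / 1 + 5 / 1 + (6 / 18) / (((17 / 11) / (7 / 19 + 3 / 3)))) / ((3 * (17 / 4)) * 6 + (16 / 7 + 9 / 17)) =329588 / 1075989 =0.31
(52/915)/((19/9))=156/5795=0.03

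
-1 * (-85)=85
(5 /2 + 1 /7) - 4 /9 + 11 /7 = 3.77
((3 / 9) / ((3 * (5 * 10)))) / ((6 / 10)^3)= 5 / 486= 0.01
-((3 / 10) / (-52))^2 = -9 / 270400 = -0.00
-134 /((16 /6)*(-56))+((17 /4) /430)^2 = 18584473 /20708800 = 0.90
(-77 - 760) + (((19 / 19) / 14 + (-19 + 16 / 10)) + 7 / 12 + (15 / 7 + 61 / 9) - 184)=-1296319 / 1260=-1028.82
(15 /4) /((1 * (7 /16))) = 60 /7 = 8.57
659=659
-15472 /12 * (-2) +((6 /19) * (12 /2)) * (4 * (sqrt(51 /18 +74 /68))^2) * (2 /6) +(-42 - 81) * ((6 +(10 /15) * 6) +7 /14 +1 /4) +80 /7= 34667977 /27132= 1277.75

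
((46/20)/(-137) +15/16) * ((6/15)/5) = 10091/137000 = 0.07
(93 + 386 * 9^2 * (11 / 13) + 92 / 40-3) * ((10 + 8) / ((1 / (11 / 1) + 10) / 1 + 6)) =113891547 / 3835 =29697.93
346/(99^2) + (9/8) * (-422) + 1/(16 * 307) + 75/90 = -473.88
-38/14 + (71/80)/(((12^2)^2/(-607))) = -31820399/11612160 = -2.74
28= 28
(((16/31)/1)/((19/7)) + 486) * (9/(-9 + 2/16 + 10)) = 2290928/589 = 3889.52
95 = 95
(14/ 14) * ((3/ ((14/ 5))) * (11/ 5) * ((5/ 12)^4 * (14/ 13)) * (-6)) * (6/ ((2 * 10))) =-1375/ 9984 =-0.14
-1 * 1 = -1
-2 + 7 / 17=-1.59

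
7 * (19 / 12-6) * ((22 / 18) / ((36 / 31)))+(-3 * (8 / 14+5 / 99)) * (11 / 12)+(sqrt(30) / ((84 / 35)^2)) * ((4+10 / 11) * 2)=-932125 / 27216+75 * sqrt(30) / 44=-24.91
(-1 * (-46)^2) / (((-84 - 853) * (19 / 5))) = 10580 / 17803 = 0.59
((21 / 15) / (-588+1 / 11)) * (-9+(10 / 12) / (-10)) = 8393 / 388020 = 0.02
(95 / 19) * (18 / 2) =45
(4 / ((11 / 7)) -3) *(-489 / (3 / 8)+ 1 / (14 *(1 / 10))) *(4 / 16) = 45615 / 308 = 148.10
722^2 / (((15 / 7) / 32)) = 116767616 / 15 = 7784507.73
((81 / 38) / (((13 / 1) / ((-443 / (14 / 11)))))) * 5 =-1973565 / 6916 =-285.36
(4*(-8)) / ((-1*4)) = 8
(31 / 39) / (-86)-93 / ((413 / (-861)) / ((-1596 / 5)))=-61232793121 / 989430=-61886.94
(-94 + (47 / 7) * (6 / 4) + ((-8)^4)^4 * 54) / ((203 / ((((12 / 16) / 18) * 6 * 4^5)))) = 27237770546336609408 / 1421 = 19168029941123581.57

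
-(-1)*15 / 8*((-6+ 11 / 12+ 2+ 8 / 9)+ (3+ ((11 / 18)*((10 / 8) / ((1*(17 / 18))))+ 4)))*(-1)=-4295 / 408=-10.53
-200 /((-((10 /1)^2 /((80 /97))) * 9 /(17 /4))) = 680 /873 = 0.78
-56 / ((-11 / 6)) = 336 / 11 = 30.55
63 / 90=7 / 10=0.70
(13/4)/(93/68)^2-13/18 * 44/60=313417/259470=1.21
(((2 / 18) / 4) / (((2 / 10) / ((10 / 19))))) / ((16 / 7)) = 175 / 5472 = 0.03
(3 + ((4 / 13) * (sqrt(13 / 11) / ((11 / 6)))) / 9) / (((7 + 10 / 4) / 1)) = 16 * sqrt(143) / 89661 + 6 / 19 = 0.32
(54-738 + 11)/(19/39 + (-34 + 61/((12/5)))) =83.13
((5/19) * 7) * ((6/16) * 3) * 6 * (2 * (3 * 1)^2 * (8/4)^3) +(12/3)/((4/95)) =35825/19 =1885.53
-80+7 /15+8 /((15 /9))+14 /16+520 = 53537 /120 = 446.14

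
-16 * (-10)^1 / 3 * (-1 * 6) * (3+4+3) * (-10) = 32000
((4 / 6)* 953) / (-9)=-1906 / 27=-70.59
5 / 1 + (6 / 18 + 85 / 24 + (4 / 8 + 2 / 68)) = 1279 / 136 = 9.40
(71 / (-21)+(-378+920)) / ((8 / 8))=11311 / 21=538.62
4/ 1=4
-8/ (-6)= 4/ 3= 1.33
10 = 10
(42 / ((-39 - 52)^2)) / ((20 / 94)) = 141 / 5915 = 0.02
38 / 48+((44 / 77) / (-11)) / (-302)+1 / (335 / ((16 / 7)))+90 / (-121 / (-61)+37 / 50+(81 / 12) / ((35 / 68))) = 22763252385389 / 3512177656680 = 6.48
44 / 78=22 / 39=0.56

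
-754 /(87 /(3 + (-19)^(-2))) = -28184 /1083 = -26.02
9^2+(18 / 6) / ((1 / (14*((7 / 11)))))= 107.73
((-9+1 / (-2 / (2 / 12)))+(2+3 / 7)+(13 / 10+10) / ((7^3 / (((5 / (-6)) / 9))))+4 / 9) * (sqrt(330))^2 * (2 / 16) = -1582405 / 6174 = -256.30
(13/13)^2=1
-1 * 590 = -590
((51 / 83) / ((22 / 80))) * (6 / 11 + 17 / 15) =37672 / 10043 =3.75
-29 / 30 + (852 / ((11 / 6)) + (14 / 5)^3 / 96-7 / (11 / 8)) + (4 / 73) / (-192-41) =42929690469 / 93549500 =458.90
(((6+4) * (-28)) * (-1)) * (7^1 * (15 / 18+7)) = 46060 / 3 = 15353.33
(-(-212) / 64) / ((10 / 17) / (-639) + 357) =575739 / 62049296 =0.01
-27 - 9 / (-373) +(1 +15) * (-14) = -93614 / 373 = -250.98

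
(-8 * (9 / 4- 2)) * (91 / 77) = -26 / 11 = -2.36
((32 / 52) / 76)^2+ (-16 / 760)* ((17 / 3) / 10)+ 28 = 128064613 / 4575675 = 27.99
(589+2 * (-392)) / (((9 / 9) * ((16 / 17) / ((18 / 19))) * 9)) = -3315 / 152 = -21.81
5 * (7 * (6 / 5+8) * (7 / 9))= 2254 / 9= 250.44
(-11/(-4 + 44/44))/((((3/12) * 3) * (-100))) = -11/225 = -0.05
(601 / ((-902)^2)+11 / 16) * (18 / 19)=1060965 / 1627208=0.65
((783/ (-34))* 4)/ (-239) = 1566/ 4063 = 0.39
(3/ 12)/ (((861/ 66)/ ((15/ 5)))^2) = 1089/ 82369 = 0.01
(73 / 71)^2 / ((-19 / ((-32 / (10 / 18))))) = 1534752 / 478895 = 3.20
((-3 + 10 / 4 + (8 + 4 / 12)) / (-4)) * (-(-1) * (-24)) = 47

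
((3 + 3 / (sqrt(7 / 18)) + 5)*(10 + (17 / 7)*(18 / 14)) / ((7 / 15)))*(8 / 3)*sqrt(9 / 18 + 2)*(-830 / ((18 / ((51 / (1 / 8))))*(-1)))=4354910400*sqrt(35) / 2401 + 5806547200*sqrt(10) / 1029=28574953.99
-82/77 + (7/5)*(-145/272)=-37935/20944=-1.81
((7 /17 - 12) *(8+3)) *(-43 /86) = 63.74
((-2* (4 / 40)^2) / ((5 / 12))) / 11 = -6 / 1375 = -0.00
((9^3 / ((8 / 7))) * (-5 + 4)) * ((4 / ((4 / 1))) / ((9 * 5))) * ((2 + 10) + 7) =-10773 / 40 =-269.32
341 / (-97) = -341 / 97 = -3.52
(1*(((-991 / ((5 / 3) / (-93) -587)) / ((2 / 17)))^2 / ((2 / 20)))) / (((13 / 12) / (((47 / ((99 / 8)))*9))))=215578191281220 / 3318098927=64970.39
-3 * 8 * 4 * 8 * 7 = -5376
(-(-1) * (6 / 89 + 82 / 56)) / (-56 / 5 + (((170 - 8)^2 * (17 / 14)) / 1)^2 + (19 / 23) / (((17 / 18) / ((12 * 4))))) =52235645 / 34633364404956176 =0.00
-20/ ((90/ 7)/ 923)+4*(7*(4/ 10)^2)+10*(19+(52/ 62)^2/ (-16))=-536989349/ 432450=-1241.74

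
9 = 9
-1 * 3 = -3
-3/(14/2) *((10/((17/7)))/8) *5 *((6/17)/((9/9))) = -225/578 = -0.39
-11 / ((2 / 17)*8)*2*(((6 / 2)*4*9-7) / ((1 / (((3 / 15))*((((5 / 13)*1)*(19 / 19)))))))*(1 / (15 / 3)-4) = 358853 / 520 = 690.10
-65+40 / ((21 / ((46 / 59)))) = -78695 / 1239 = -63.51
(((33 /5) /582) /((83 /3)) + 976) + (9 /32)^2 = 40235090671 /41221120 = 976.08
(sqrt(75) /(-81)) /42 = -5 * sqrt(3) /3402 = -0.00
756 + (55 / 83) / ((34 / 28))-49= 998347 / 1411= 707.55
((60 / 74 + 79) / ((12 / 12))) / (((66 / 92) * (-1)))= -135838 / 1221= -111.25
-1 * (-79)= 79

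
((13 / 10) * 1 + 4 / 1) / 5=53 / 50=1.06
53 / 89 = 0.60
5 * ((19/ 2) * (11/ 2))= 1045/ 4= 261.25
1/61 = 0.02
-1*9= -9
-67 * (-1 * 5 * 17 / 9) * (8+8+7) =130985 / 9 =14553.89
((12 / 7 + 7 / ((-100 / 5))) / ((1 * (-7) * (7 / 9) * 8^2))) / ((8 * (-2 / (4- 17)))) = -22347 / 7024640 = -0.00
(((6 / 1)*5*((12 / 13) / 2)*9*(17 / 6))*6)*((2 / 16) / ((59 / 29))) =199665 / 1534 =130.16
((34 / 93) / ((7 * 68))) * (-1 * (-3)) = 1 / 434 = 0.00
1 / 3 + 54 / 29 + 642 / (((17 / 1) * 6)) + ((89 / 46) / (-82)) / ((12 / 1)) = 8.49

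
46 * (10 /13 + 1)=1058 /13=81.38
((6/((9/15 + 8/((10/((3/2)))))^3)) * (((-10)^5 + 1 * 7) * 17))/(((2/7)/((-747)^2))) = -3415556727625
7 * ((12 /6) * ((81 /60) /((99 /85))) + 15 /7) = 687 /22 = 31.23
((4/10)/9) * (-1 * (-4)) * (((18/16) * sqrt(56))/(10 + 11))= 2 * sqrt(14)/105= 0.07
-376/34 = -188/17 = -11.06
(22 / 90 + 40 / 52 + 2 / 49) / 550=30227 / 15765750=0.00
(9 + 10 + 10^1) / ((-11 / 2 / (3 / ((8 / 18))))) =-783 / 22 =-35.59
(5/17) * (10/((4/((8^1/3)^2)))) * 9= 800/17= 47.06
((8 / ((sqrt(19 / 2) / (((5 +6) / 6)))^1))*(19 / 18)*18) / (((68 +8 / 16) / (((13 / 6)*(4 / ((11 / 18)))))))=416*sqrt(38) / 137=18.72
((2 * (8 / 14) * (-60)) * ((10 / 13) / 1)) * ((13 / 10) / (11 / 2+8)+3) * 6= -267520 / 273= -979.93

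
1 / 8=0.12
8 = 8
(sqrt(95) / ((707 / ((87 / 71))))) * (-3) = -261 * sqrt(95) / 50197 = -0.05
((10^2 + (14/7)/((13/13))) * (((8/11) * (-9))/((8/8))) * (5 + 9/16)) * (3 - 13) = 408510/11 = 37137.27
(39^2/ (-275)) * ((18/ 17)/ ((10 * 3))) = -4563/ 23375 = -0.20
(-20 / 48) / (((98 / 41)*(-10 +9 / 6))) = 205 / 9996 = 0.02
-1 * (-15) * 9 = 135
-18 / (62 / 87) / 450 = -87 / 1550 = -0.06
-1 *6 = -6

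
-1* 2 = -2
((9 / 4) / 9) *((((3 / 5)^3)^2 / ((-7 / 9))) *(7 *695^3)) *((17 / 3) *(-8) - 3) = 170330013837 / 100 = 1703300138.37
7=7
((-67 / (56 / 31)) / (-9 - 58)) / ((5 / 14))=31 / 20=1.55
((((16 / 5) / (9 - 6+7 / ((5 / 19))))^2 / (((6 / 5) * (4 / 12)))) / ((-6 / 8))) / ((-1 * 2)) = 80 / 4107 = 0.02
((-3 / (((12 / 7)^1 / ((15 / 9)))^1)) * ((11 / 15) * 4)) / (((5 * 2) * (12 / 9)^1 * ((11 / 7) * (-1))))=49 / 120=0.41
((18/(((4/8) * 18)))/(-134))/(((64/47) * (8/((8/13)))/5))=-0.00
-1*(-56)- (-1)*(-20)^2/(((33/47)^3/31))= 1289417672/35937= 35879.95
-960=-960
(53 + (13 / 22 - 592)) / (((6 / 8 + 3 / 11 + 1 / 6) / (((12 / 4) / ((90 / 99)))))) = -234531 / 157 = -1493.83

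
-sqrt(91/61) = -1.22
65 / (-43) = -65 / 43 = -1.51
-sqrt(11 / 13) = -sqrt(143) / 13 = -0.92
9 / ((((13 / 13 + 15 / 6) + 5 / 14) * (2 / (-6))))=-7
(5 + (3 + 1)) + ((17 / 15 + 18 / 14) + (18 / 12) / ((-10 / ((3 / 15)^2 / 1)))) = 119837 / 10500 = 11.41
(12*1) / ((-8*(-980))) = 3 / 1960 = 0.00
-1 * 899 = -899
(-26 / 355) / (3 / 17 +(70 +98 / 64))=-14144 / 13848195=-0.00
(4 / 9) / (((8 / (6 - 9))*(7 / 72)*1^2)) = -12 / 7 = -1.71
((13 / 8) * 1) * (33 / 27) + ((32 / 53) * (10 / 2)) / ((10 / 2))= 9883 / 3816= 2.59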